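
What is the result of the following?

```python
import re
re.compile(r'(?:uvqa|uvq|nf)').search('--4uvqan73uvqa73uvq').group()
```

'uvqa'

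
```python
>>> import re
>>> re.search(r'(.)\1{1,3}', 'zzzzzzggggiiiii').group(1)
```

'z'

After group 1 captures some text, `\1` only succeeds where that same text appears again.
`re.search` scans for the first position where the pattern succeeds.
The match spans [0:4] → 'zzzz'.
Captured: group 1 = 'z'.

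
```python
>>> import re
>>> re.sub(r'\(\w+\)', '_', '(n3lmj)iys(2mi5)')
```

'_iys_'

`sub` substitutes '_' at each match site.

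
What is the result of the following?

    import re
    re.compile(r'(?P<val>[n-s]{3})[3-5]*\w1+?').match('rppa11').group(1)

'rpp'

The match spans [0:5] → 'rppa1'.
Captured: group 1 = 'rpp'.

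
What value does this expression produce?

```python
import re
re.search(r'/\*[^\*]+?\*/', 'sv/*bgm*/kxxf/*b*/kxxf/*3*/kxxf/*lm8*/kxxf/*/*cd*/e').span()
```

(2, 9)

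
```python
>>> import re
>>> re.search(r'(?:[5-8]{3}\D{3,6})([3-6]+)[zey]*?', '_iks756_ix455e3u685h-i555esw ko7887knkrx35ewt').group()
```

Pattern: exactly 3 of a character in [5-8], then 3 to 6 of a non-digit (non-capturing group); then one or more of a character in [3-6] (captured); then zero or more of one of [zey] (lazy).
A non-greedy quantifier consumes as few characters as it can — just enough that the remainder of the pattern still matches from where it stops; whatever follows it matches normally.
`re.search` tries every starting position until one works.
The match spans [4:13] → '756_ix455'.
Captured: group 1 = '455'.

'756_ix455'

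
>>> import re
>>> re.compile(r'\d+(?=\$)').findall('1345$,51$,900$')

['1345', '51', '900']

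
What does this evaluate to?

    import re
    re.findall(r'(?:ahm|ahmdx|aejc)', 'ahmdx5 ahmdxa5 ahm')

['ahm', 'ahm', 'ahm']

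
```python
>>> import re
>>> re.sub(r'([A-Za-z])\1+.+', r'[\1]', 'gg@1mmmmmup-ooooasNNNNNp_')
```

'[g]'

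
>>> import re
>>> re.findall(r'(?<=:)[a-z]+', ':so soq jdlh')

['so']

Lookahead/lookbehind check context without consuming it, so the matched span excludes the asserted characters.
Matches: at [1:3] → 'so'.
With no groups in the pattern, `findall` gives back each whole match — 1 here.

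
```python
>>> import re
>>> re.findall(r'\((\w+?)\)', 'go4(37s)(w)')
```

['37s', 'w']

Matches: at [3:8] match '(37s)', group 1 = '37s'; at [8:11] match '(w)', group 1 = 'w'.
With a single group, `findall` returns only what that group captured — 2 items.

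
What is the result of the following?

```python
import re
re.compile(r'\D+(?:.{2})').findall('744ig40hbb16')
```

['ig40', 'hbb16']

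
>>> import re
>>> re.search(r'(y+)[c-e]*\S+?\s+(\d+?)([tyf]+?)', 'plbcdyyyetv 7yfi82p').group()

'yyyetv 7y'

Pattern: one or more of a literal 'y' (captured); then zero or more of a character in [c-e], then one or more of a non-whitespace character (lazy), then one or more of whitespace; then one or more of a digit (lazy) (captured); then one or more of one of [tyf] (lazy) (captured).
With the lazy modifier that quantifier settles for the fewest repetitions that let the rest of the pattern succeed (the atoms after it are unaffected and can still be greedy).
`re.search` tries every starting position until one works.
The match spans [5:14] → 'yyyetv 7y'.
Captured: group 1 = 'yyy', group 2 = '7', group 3 = 'y'.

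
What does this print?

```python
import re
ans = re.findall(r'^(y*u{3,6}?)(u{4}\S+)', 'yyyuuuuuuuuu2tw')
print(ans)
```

This matches anchored at the start of the string; then zero or more of a literal 'y', then 3 to 6 of the literal 'u' (lazy) (captured); then exactly 4 of a literal 'u', then one or more of a non-whitespace character (captured).
With 2 capturing groups, `findall` returns a 2-tuple per match.

[('yyyuuu', 'uuuuuu2tw')]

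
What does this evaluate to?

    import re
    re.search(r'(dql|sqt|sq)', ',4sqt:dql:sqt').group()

The regex engine tests alternatives in the order written; an earlier branch that matches wins even if a later one would match more.
`re.search` scans for the first position where the pattern succeeds.
The match spans [2:5] → 'sqt'.
Captured: group 1 = 'sqt'.

'sqt'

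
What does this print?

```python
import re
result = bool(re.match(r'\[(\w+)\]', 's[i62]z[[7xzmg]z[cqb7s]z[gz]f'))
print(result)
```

False

`re.match` only tries the pattern at the start of the string.
Here the pattern fails at index 0, so the call returns None, and `bool(None)` is False.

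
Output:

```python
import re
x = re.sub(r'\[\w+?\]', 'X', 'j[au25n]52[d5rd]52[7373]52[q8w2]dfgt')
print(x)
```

jX52X52X52Xdfgt

Matches: at [1:8] → '[au25n]'; at [10:16] → '[d5rd]'; at [18:24] → '[7373]'; at [26:32] → '[q8w2]'.
`sub` substitutes 'X' at each match site.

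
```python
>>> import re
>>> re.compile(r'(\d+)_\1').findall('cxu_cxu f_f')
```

`findall` collects group 1 from each match (0 total).
Nothing in the string satisfies the pattern, so the list is empty.

[]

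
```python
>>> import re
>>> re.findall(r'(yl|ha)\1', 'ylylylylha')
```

['yl', 'yl']

`\1` is not a pattern — it's the concrete string captured by group 1, re-applied verbatim.
Walking the string: at [0:4] match 'ylyl', group 1 = 'yl'; at [4:8] match 'ylyl', group 1 = 'yl'.
With a single group, `findall` returns only what that group captured — 2 items.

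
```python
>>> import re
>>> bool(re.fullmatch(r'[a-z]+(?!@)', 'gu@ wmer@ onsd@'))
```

False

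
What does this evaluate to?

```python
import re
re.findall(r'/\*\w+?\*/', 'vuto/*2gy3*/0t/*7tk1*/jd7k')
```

Scanning left to right: at [4:12] → '/*2gy3*/'; at [14:22] → '/*7tk1*/'.
`findall` yields the raw match text (2 of them) because the pattern has no groups.

['/*2gy3*/', '/*7tk1*/']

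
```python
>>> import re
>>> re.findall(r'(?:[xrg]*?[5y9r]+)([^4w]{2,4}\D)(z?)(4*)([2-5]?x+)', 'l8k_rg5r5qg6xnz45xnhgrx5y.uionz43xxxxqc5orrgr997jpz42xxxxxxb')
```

With 4 capturing groups, `findall` returns a 4-tuple per match.

[('qg6xn', 'z', '4', '5x'), ('.uion', 'z', '4', '3xxxx'), ('7jpz', '', '4', '2xxxxxx')]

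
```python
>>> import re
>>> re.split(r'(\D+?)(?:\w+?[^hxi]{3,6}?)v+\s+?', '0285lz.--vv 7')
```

Pattern: one or more of a non-digit (lazy) (captured); then one or more of a word character (lazy), then 3 to 6 of any character except [hxi] (lazy) (non-capturing group); then one or more of the literal 'v', then one or more of whitespace (lazy).
Matches to split on: at [4:12] → 'lz.--vv '.
With a capturing group present, the delimiter's captured portion is kept in the result list.

['0285', 'l', '7']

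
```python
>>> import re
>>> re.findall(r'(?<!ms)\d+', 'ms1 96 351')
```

`(?!…)`/`(?<!…)` only lets a position through if the neighbouring text does NOT match; no characters are consumed.
Scanning left to right: at [4:6] → '96'; at [7:10] → '351'.
With no groups in the pattern, `findall` gives back each whole match — 2 here.

['96', '351']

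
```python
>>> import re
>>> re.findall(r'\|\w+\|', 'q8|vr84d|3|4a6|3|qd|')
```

Matches: at [2:9] → '|vr84d|'; at [10:15] → '|4a6|'; at [16:20] → '|qd|'.
Since nothing is captured, `findall` lists the 3 matched substrings directly.

['|vr84d|', '|4a6|', '|qd|']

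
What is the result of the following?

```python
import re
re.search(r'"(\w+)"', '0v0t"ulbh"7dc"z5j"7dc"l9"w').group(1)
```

'ulbh'

The match spans [4:10] → '"ulbh"'.
Captured: group 1 = 'ulbh'.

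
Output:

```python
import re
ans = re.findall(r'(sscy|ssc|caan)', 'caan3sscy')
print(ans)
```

The regex engine tests alternatives in the order written; an earlier branch that matches wins even if a later one would match more.
Walking the string: at [0:4] match 'caan', group 1 = 'caan'; at [5:9] match 'sscy', group 1 = 'sscy'.
With a single group, `findall` returns only what that group captured — 2 items.

['caan', 'sscy']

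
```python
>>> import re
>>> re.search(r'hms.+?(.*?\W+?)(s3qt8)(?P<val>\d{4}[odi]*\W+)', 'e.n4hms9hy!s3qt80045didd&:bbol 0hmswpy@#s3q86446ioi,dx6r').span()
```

(4, 26)

The match spans [4:26] → 'hms9hy!s3qt80045didd&:'.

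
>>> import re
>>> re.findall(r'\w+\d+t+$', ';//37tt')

The pattern matches one or more of a word character, then one or more of a digit; then one or more of a literal 't'; then anchored at the end.
Walking the string: at [3:7] → '37tt'.
No capturing groups, so `findall` returns the 1 full match string.

['37tt']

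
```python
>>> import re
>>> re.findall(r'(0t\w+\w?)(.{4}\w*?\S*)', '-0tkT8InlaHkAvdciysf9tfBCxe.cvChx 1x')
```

[('0tkT8InlaHkAvdciysf9tfBCxe', '.cvChx')]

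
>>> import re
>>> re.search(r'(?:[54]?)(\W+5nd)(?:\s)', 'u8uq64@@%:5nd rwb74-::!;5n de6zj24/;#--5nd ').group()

'4@@%:5nd '

The match spans [5:14] → '4@@%:5nd '.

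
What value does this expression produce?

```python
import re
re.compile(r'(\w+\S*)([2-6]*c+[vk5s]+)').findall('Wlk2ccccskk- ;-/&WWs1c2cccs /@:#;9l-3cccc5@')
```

Multiple groups make `findall` return tuples — one 2-tuple for each match.

[('Wlk2ccc', 'cskk'), ('WWs1c2cc', 'cs'), ('9l-3ccc', 'c5')]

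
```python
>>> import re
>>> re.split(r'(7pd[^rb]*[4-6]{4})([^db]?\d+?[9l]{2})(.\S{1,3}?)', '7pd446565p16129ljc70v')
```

['', '7pd446565', 'p16129l', 'jc', '70v']

Pattern: the literal '7pd', then zero or more of any character except [rb], then exactly 4 of a character in [4-6] (captured); then optionally any character except [db], then one or more of a digit (lazy), then exactly 2 of one of [9l] (captured); then any character, then 1 to 3 of a non-whitespace character (lazy) (captured).
The `?` after the quantifier makes it lazy — it takes as little as possible before letting the rest of the pattern try.
Matches to split on: at [0:18] → '7pd446565p16129ljc'.
With a capturing group present, the delimiter's captured portion is kept in the result list.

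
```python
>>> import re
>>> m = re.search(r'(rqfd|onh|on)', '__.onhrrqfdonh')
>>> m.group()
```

'onh'

Alternation tries branches left to right and keeps the first one that lets the overall match succeed at that position.
`re.search` scans for the first position where the pattern succeeds.
The match spans [3:6] → 'onh'.
Captured: group 1 = 'onh'.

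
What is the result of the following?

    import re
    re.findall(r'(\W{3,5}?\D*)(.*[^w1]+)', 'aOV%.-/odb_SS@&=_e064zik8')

[('%.-/odb_SS@&=_e', '064zik8')]

Pattern: 3 to 5 of a non-word character (lazy), then zero or more of a non-digit (captured); then zero or more of any character, then one or more of any character except [w1] (captured).
Scanning left to right: at [3:25] match '%.-/odb_SS@&=_e064zik8', groups = ('%.-/odb_SS@&=_e', '064zik8').
With 2 capturing groups, `findall` returns a 2-tuple per match.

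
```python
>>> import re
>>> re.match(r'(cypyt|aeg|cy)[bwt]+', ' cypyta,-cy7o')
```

None

With `match`, the pattern is implicitly anchored at the beginning.
Here position 0 doesn't satisfy it, so the call returns None.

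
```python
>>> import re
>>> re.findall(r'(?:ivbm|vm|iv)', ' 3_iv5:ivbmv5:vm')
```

`|` is ordered: at each position the engine commits to the first alternative that works.
Matches: at [3:5] → 'iv'; at [7:11] → 'ivbm'; at [14:16] → 'vm'.
`findall` yields the raw match text (3 of them) because the pattern has no groups.

['iv', 'ivbm', 'vm']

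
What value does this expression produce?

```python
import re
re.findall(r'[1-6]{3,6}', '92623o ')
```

This matches 3 to 6 of a character in [1-6].
Since nothing is captured, `findall` lists the 1 matched substring directly.

['2623']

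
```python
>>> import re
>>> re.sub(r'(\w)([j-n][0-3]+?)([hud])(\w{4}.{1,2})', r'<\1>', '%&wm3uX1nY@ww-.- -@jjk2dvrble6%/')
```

'%&<w>w-.- -@j<j>%/'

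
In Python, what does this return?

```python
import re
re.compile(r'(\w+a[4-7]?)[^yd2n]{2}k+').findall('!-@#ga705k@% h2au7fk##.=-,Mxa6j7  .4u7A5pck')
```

['ga7']

Pattern: one or more of a word character, then a literal 'a', then optionally a character in [4-7] (captured); then exactly 2 of any character except [yd2n], then one or more of the literal 'k'.
Scanning left to right: at [4:10] match 'ga705k', group 1 = 'ga7'.
`findall` collects group 1 from the one match (1 total).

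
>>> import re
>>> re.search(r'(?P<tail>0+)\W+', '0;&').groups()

('0',)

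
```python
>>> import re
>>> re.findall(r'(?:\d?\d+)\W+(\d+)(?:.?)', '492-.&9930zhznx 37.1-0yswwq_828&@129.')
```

This matches optionally a digit, then one or more of a digit (non-capturing group); then one or more of a non-word character; then one or more of a digit (captured); then optionally any character (non-capturing group).
Walking the string: at [0:11] match '492-.&9930z', group 1 = '9930'; at [16:21] match '37.1-', group 1 = '1'; at [28:37] match '828&@129.', group 1 = '129'.
One capturing group, so `findall` returns just the captured substring from each match — 3 in all.

['9930', '1', '129']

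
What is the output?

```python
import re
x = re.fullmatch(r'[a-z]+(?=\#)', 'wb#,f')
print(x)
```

None

Because the assertion is zero-width, the text it checks is not consumed and won't appear in the result.
`re.fullmatch` requires the pattern to consume the entire string.
Here there's no way to consume every character, so the call returns None.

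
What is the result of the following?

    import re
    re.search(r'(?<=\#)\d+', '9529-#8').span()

(6, 7)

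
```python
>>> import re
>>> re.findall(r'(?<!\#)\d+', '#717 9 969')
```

The negative lookaround is zero-width — it rules out positions where the adjacent text would match, without consuming anything.
Since nothing is captured, `findall` lists the 3 matched substrings directly.

['17', '9', '969']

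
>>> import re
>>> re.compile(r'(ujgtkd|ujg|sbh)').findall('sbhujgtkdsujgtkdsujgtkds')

Alternation isn't longest-match — the leftmost alternative that fits at this position is chosen.
Because there's exactly one group, `findall` drops the full match and keeps group 1 from each hit.

['sbh', 'ujgtkd', 'ujgtkd', 'ujgtkd']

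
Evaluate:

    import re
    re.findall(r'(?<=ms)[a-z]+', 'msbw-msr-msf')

The positive lookaround only admits positions where the adjacent text matches; those characters stay outside the span.
Walking the string: at [2:4] → 'bw'; at [7:8] → 'r'; at [11:12] → 'f'.
With no groups in the pattern, `findall` gives back each whole match — 3 here.

['bw', 'r', 'f']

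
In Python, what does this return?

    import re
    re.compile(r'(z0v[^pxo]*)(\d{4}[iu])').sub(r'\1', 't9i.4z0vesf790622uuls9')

't9i.4z0vesf79uls9'

Pattern: the literal 'z0v', then zero or more of any character except [pxo] (captured); then exactly 4 of a digit, then one of [iu] (captured).
Matches: at [5:18] → 'z0vesf790622u'.
Each match is replaced using the text its own group 1 captured.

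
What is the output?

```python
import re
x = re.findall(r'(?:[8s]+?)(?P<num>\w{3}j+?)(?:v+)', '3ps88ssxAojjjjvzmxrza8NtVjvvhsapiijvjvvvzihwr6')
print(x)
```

This matches one or more of one of [8s] (lazy) (non-capturing group); then exactly 3 of a word character, then one or more of a literal 'j' (lazy) (captured as 'num'); then one or more of a literal 'v' (non-capturing group).
Matches: at [2:15] match 's88ssxAojjjjv', group 1 = 'xAojjjj'; at [21:28] match '8NtVjvv', group 1 = 'NtVj'.
One capturing group, so `findall` returns just the captured substring from each match — 2 in all.

['xAojjjj', 'NtVj']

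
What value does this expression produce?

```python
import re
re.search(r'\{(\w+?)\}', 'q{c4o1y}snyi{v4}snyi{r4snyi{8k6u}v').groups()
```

The match spans [1:8] → '{c4o1y}'.
Captured: group 1 = 'c4o1y'.

('c4o1y',)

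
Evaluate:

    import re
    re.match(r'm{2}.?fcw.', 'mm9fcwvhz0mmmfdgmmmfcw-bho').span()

(0, 7)

This matches exactly 2 of the literal 'm', then optionally any character; then the literal 'fcw', then any character.
With `match`, the pattern is implicitly anchored at the beginning.
The match spans [0:7] → 'mm9fcwv'.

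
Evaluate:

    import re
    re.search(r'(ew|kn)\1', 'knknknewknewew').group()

The backreference `\1` re-matches whatever the first group consumed, character for character.
`search` walks the string left to right and returns the first match it finds.
The match spans [0:4] → 'knkn'.
Captured: group 1 = 'kn'.

'knkn'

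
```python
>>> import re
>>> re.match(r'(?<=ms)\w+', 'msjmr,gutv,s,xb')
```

The positive lookaround only admits positions where the adjacent text matches; those characters stay outside the span.
`re.match` only tries the pattern at the start of the string.
Here the pattern fails at index 0, so the call returns None.

None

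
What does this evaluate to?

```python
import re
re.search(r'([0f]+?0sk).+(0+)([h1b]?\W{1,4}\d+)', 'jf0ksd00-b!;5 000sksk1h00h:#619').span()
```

(14, 31)

Pattern: one or more of one of [0f] (lazy), then the literal '0s', then a literal 'k' (captured); then one or more of any character; then one or more of a literal '0' (captured); then optionally one of [h1b], then 1 to 4 of a non-word character, then one or more of a digit (captured).
The match spans [14:31] → '000sksk1h00h:#619'.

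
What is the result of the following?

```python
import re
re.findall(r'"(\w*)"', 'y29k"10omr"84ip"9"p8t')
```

Because there's exactly one group, `findall` drops the full match and keeps group 1 from each hit.

['10omr', '9']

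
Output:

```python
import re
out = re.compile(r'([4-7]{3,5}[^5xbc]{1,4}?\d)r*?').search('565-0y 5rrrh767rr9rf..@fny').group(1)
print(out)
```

565-0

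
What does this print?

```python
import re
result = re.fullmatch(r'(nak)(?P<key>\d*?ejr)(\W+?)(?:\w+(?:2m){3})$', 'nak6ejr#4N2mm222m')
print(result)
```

None

`re.fullmatch` requires the pattern to consume the entire string.
Here the string isn't matched end-to-end, so the call returns None.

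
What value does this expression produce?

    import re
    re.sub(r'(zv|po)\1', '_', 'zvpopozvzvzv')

'zv__zv'

`\1` is not a pattern — it's the concrete string captured by group 1, re-applied verbatim.
Each match is replaced by '_'.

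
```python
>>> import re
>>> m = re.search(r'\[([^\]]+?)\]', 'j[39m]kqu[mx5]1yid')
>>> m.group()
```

'[39m]'

The match spans [1:6] → '[39m]'.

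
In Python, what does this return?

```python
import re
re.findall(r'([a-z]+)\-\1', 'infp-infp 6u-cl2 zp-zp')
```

['infp', 'zp']

`\1` has to match the exact text group 1 already captured.
Matches: at [0:9] match 'infp-infp', group 1 = 'infp'; at [17:22] match 'zp-zp', group 1 = 'zp'.
One capturing group, so `findall` returns just the captured substring from each match — 2 in all.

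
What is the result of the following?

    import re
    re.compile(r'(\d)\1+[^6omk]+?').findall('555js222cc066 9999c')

['5', '2', '6', '9']

`\1` is not a pattern — it's the concrete string captured by group 1, re-applied verbatim.
`findall` collects group 1 from each match (4 total).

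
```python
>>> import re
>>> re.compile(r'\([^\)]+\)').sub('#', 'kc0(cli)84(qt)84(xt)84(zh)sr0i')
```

Each match is replaced by '#'.

'kc0#84#84#84#sr0i'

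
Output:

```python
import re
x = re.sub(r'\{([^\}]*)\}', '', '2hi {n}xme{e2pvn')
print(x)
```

2hi xme{e2pvn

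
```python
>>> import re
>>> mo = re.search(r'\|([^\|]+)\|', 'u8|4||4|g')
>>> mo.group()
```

'|4|'

The match spans [2:5] → '|4|'.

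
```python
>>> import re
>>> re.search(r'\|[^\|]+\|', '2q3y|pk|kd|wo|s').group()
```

The match spans [4:8] → '|pk|'.

'|pk|'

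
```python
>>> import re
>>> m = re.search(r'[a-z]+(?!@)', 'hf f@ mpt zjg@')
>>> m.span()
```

Because the assertion is negative and zero-width, positions next to the forbidden text are skipped.
The match spans [0:2] → 'hf'.

(0, 2)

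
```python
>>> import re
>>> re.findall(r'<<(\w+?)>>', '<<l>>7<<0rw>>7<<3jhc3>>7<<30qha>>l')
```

['l', '0rw', '3jhc3', '30qha']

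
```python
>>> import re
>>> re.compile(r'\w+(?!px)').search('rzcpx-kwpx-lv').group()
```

A negative assertion filters positions out without eating any characters.
`re.search` scans for the first position where the pattern succeeds.
The match spans [0:5] → 'rzcpx'.

'rzcpx'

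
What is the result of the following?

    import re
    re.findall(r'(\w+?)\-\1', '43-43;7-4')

['43']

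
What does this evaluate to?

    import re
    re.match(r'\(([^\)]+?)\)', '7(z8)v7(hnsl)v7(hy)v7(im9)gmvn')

`match` is anchored at position 0; if the pattern doesn't fit there, it returns None.
Here position 0 doesn't satisfy it, so the call returns None.

None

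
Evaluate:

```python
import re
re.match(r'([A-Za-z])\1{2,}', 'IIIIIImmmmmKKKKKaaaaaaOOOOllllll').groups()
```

('I',)

The backreference `\1` re-matches whatever the first group consumed, character for character.
`re.match` only tries the pattern at the start of the string.
The match spans [0:6] → 'IIIIII'.
Captured: group 1 = 'I'.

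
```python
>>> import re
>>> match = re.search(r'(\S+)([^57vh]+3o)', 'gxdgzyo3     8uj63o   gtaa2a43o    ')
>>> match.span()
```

(0, 31)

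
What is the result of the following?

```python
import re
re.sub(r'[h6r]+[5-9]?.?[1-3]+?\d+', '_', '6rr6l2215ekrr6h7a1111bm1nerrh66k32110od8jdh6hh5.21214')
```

'_ek_bm1ne_od8jd_'

This matches one or more of one of [h6r], then optionally a character in [5-9], then optionally any character; then one or more of a character in [1-3] (lazy), then one or more of a digit.
Matches: at [0:9] → '6rr6l2215'; at [11:21] → 'rr6h7a1111'; at [26:37] → 'rrh66k32110'; at [42:53] → 'h6hh5.21214'.
`sub` substitutes '_' at each match site.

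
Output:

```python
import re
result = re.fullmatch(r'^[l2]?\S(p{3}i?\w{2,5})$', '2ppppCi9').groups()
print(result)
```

Pattern: anchored at the start of the string; then optionally one of [l2], then a non-whitespace character; then exactly 3 of a literal 'p', then optionally a literal 'i', then 2 to 5 of a word character (captured); then anchored at the end.
`re.fullmatch` requires the pattern to consume the entire string.
The match spans [0:8] → '2ppppCi9'.
Captured: group 1 = 'pppCi9'.

('pppCi9',)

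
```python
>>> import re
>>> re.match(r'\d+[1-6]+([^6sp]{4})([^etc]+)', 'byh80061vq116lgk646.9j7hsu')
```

`match` is anchored at position 0; if the pattern doesn't fit there, it returns None.
Here the string doesn't start with a match, so the call returns None.

None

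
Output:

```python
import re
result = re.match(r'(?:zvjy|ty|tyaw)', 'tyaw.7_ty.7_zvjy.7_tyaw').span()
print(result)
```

Alternation isn't longest-match — the leftmost alternative that fits at this position is chosen.
With `match`, the pattern is implicitly anchored at the beginning.
The match spans [0:2] → 'ty'.

(0, 2)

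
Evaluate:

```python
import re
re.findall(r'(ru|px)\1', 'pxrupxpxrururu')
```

['px', 'ru']

A backreference is literal: `\1` must see the identical characters the first group matched.
One capturing group, so `findall` returns just the captured substring from each match — 2 in all.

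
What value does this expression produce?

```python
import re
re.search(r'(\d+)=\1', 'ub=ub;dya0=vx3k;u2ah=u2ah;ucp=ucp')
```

None

`\1` has to match the exact text group 1 already captured.
`re.search` tries every starting position until one works.
Here the pattern never matches, so the call returns None.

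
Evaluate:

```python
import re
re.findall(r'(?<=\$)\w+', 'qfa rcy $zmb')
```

['zmb']

Because the assertion is zero-width, the text it checks is not consumed and won't appear in the result.
Walking the string: at [9:12] → 'zmb'.
With no groups in the pattern, `findall` gives back each whole match — 1 here.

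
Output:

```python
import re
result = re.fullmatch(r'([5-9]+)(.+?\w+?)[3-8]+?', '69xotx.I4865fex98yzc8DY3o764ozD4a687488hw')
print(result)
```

`re.fullmatch` requires the pattern to consume the entire string.
Here there's no way to consume every character, so the call returns None.

None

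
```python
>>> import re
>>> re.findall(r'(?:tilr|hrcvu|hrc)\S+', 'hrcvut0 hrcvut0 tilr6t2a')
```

['hrcvut0', 'hrcvut0', 'tilr6t2a']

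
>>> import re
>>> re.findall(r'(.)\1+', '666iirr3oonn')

['6', 'i', 'r', 'o', 'n']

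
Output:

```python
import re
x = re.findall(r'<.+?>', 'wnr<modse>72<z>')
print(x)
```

['<modse>', '<z>']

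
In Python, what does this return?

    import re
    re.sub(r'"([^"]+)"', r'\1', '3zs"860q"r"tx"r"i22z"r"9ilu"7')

'3zs860qrtxri22zr9ilu7'

Matches: at [3:9] → '"860q"'; at [10:14] → '"tx"'; at [15:21] → '"i22z"'; at [22:28] → '"9ilu"'.
The replacement refers to a captured group, so each match is rewritten using its own captured text.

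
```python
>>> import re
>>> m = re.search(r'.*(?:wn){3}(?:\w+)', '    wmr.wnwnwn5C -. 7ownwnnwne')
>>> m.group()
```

This matches zero or more of any character, then the literal 'wn' repeated 3 times; then one or more of a word character (non-capturing group).
`search` walks the string left to right and returns the first match it finds.
The match spans [0:16] → '    wmr.wnwnwn5C'.

'    wmr.wnwnwn5C'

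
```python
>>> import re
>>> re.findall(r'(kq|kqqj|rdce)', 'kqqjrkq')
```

['kq', 'kq']

The regex engine tests alternatives in the order written; an earlier branch that matches wins even if a later one would match more.
Scanning left to right: at [0:2] match 'kq', group 1 = 'kq'; at [5:7] match 'kq', group 1 = 'kq'.
Because there's exactly one group, `findall` drops the full match and keeps group 1 from each hit.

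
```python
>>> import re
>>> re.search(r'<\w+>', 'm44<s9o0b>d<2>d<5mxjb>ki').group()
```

The match spans [3:10] → '<s9o0b>'.

'<s9o0b>'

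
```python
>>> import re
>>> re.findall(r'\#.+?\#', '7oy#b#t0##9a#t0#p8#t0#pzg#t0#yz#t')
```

No capturing groups, so `findall` returns the 5 full match strings.

['#b#', '##9a#', '#p8#', '#pzg#', '#yz#']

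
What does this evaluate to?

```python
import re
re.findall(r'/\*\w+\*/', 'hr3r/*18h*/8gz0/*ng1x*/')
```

Matches: at [4:11] → '/*18h*/'; at [15:23] → '/*ng1x*/'.
With no groups in the pattern, `findall` gives back each whole match — 2 here.

['/*18h*/', '/*ng1x*/']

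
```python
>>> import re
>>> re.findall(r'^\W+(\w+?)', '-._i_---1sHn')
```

This matches anchored at the start of the string; then one or more of a non-word character; then one or more of a word character (lazy) (captured).
`findall` collects group 1 from the one match (1 total).

['_']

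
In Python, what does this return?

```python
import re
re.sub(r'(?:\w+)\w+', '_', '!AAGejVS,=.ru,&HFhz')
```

The pattern matches one or more of a word character (non-capturing group); then one or more of a word character.
Matches: at [1:8] → 'AAGejVS'; at [11:13] → 'ru'; at [15:19] → 'HFhz'.
Each match is replaced by '_'.

'!_,=._,&_'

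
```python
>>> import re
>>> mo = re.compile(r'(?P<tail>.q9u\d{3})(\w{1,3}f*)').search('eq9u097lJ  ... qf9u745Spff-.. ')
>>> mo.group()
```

'eq9u097lJ'

The match spans [0:9] → 'eq9u097lJ'.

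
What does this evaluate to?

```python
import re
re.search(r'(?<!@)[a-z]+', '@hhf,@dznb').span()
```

A negative assertion filters positions out without eating any characters.
The match spans [2:4] → 'hf'.

(2, 4)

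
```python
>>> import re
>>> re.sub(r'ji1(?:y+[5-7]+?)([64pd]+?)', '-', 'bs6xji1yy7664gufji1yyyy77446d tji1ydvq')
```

'bs6x-64guf-46d tji1ydvq'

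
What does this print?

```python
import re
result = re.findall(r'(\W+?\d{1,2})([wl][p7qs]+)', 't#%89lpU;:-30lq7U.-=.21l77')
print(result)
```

[('#%89', 'lp'), (';:-30', 'lq7'), ('.-=.21', 'l77')]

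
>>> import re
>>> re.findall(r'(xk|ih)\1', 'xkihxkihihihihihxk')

['ih', 'ih']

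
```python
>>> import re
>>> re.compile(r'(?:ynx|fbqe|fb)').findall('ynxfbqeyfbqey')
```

`|` is ordered: at each position the engine commits to the first alternative that works.
With no groups in the pattern, `findall` gives back each whole match — 3 here.

['ynx', 'fbqe', 'fbqe']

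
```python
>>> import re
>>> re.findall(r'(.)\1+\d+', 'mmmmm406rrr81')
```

`\1` is not a pattern — it's the concrete string captured by group 1, re-applied verbatim.
Matches: at [0:8] match 'mmmmm406', group 1 = 'm'; at [8:13] match 'rrr81', group 1 = 'r'.
Because there's exactly one group, `findall` drops the full match and keeps group 1 from each hit.

['m', 'r']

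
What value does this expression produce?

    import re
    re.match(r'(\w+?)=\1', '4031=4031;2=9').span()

`re.match` only tries the pattern at the start of the string.
The match spans [0:9] → '4031=4031'.

(0, 9)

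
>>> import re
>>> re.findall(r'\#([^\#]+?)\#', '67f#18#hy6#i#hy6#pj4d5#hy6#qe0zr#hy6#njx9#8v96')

['18', 'i', 'pj4d5', 'qe0zr', 'njx9']

One capturing group, so `findall` returns just the captured substring from each match — 5 in all.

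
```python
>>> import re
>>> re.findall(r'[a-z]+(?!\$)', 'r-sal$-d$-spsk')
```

The negative lookahead/lookbehind blocks any match where the forbidden context is present.
With no groups in the pattern, `findall` gives back each whole match — 3 here.

['r', 'sa', 'spsk']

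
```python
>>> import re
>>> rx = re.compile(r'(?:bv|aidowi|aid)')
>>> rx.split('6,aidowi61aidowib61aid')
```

`|` is ordered: at each position the engine commits to the first alternative that works.
Matches to split on: at [2:8] → 'aidowi'; at [10:16] → 'aidowi'; at [19:22] → 'aid'.
The string is cut at each match, leaving 4 pieces.

['6,', '61', 'b61', '']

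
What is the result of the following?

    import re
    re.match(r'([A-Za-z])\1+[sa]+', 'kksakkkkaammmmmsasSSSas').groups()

('k',)

A backreference is literal: `\1` must see the identical characters the first group matched.
With `match`, the pattern is implicitly anchored at the beginning.
The match spans [0:4] → 'kksa'.
Captured: group 1 = 'k'.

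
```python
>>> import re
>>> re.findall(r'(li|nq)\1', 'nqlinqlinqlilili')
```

`\1` has to match the exact text group 1 already captured.
Because there's exactly one group, `findall` drops the full match and keeps group 1 from the one hit.

['li']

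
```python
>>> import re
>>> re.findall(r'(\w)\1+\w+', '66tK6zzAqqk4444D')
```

['6']

`\1` has to match the exact text group 1 already captured.
Walking the string: at [0:16] match '66tK6zzAqqk4444D', group 1 = '6'.
With a single group, `findall` returns only what that group captured — 1 item.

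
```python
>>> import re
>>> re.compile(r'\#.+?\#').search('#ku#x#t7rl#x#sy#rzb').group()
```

With the lazy modifier that quantifier settles for the fewest repetitions that let the rest of the pattern succeed (the atoms after it are unaffected and can still be greedy).
`search` walks the string left to right and returns the first match it finds.
The match spans [0:4] → '#ku#'.

'#ku#'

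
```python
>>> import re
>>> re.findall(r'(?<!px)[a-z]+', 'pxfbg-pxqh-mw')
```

['pxfbg', 'pxqh', 'mw']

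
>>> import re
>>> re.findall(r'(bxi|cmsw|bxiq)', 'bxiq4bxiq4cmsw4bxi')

['bxi', 'bxi', 'cmsw', 'bxi']

`|` is ordered: at each position the engine commits to the first alternative that works.
Scanning left to right: at [0:3] match 'bxi', group 1 = 'bxi'; at [5:8] match 'bxi', group 1 = 'bxi'; at [10:14] match 'cmsw', group 1 = 'cmsw'; at [15:18] match 'bxi', group 1 = 'bxi'.
Because there's exactly one group, `findall` drops the full match and keeps group 1 from each hit.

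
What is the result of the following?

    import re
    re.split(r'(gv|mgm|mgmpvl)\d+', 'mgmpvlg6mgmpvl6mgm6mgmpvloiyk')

Matches to split on: at [8:15] → 'mgmpvl6'; at [15:19] → 'mgm6'.
With a capturing group present, the delimiter's captured portion is kept in the result list.

['mgmpvlg6', 'mgmpvl', '', 'mgm', 'mgmpvloiyk']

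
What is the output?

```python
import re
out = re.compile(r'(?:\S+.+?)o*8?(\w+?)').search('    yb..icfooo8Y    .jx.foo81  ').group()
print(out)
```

The pattern matches one or more of a non-whitespace character, then one or more of any character (lazy) (non-capturing group); then zero or more of a literal 'o', then optionally the literal '8'; then one or more of a word character (lazy) (captured).
A `+?`/`*?`/`{m,n}?` starts at its minimum and grows only as far as needed for what follows to match.
`re.search` scans for the first position where the pattern succeeds.
The match spans [4:22] → 'yb..icfooo8Y    .j'.
Captured: group 1 = 'j'.

yb..icfooo8Y    .j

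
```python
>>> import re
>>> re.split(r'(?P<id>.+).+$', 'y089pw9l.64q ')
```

['', 'y089pw9l.64q', '']

The pattern matches one or more of any character (captured as 'id'); then one or more of any character; then anchored at the end.
Matches to split on: at [0:13] → 'y089pw9l.64q '.
`re.split` interleaves the captured-group text with the surrounding fragments.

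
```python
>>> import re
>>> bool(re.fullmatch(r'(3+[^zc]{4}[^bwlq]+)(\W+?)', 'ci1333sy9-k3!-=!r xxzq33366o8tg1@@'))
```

False

The pattern matches one or more of the literal '3', then exactly 4 of any character except [zc], then one or more of any character except [bwlq] (captured); then one or more of a non-word character (lazy) (captured).
`fullmatch` succeeds only if the pattern covers the string from start to end.
Here there's no way to consume every character, so the call returns None, and `bool(None)` is False.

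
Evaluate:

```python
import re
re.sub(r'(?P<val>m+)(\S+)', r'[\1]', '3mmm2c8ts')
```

'3[mmm]'

Pattern: one or more of a literal 'm' (captured as 'val'); then one or more of a non-whitespace character (captured).
Matches: at [1:9] → 'mmm2c8ts'.
Each match is replaced using the text its own group 1 captured.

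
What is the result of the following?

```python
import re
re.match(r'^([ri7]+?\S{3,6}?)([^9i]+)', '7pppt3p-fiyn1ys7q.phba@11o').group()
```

Pattern: anchored at the start of the string; then one or more of one of [ri7] (lazy), then 3 to 6 of a non-whitespace character (lazy) (captured); then one or more of any character except [9i] (captured).
`re.match` won't scan ahead — the pattern has to work from the very first character.
The match spans [0:9] → '7pppt3p-f'.
Captured: group 1 = '7ppp', group 2 = 't3p-f'.

'7pppt3p-f'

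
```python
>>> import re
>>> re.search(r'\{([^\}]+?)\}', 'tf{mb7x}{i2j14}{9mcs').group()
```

'{mb7x}'

`search` walks the string left to right and returns the first match it finds.
The match spans [2:8] → '{mb7x}'.
Captured: group 1 = 'mb7x'.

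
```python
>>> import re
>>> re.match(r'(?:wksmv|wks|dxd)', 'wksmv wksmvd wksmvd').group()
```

'wksmv'

Alternation isn't longest-match — the leftmost alternative that fits at this position is chosen.
`re.match` only tries the pattern at the start of the string.
The match spans [0:5] → 'wksmv'.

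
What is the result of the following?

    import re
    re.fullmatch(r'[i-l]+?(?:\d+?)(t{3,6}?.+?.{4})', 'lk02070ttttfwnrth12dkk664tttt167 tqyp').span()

(0, 37)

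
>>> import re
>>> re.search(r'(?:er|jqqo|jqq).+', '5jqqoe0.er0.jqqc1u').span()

`re.search` tries every starting position until one works.
The match spans [1:18] → 'jqqoe0.er0.jqqc1u'.

(1, 18)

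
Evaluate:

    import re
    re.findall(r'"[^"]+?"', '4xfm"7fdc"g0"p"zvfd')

With no groups in the pattern, `findall` gives back each whole match — 2 here.

['"7fdc"', '"p"']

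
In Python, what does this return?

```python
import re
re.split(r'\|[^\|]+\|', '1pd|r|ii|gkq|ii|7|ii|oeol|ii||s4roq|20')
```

`split` removes every match and returns the 6 fragments in between.

['1pd', 'ii', 'ii', 'ii', 'ii|', '20']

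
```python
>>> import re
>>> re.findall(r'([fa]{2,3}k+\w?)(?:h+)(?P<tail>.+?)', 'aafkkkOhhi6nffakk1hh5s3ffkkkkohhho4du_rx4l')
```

[('aafkkkO', 'i'), ('ffakk1', '5'), ('ffkkkko', 'o')]

The `?` after the quantifier makes it lazy — it takes as little as possible before letting the rest of the pattern try.
Multiple groups make `findall` return tuples — one 2-tuple for each match.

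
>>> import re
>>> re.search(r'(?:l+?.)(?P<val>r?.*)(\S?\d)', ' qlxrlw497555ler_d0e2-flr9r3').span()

(2, 28)

The match spans [2:28] → 'lxrlw497555ler_d0e2-flr9r3'.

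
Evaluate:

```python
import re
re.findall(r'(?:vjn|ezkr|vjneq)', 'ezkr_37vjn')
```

['ezkr', 'vjn']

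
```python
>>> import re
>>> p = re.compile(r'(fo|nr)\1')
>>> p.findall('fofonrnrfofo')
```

['fo', 'nr', 'fo']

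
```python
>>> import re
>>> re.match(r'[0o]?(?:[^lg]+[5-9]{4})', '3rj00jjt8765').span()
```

This matches optionally one of [0o]; then one or more of any character except [lg], then exactly 4 of a character in [5-9] (non-capturing group).
`re.match` only tries the pattern at the start of the string.
The match spans [0:12] → '3rj00jjt8765'.

(0, 12)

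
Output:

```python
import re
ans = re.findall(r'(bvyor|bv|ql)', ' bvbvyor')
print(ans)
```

The regex engine tests alternatives in the order written; an earlier branch that matches wins even if a later one would match more.
One capturing group, so `findall` returns just the captured substring from each match — 2 in all.

['bv', 'bvyor']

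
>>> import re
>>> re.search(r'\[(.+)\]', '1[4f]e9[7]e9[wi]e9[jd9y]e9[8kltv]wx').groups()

('4f]e9[7]e9[wi]e9[jd9y]e9[8kltv',)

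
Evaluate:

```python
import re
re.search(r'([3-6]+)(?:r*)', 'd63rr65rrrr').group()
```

'63rr'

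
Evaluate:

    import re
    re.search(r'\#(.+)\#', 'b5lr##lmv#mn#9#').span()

(4, 15)

`re.search` scans for the first position where the pattern succeeds.
The match spans [4:15] → '##lmv#mn#9#'.
Captured: group 1 = '#lmv#mn#9'.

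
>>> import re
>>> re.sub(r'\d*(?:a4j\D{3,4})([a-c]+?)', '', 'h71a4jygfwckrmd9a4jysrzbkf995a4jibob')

Every occurrence is swapped for ''.

'hkrmdkf'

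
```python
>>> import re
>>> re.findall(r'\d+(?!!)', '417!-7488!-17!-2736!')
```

['41', '748', '1', '273']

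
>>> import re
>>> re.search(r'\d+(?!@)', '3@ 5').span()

A negative assertion filters positions out without eating any characters.
The match spans [3:4] → '5'.

(3, 4)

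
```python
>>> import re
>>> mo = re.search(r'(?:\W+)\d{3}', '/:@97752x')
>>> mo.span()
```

(0, 6)

This matches one or more of a non-word character (non-capturing group); then exactly 3 of a digit.
Unlike `match`, `search` isn't anchored — it looks for the pattern anywhere in the string.
The match spans [0:6] → '/:@977'.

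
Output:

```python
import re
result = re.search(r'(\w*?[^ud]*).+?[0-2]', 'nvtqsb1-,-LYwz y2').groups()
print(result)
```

('nvtqsb1-,-LYwz ',)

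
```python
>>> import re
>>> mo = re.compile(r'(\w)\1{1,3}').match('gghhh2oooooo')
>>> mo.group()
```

'gg'

`re.match` only tries the pattern at the start of the string.
The match spans [0:2] → 'gg'.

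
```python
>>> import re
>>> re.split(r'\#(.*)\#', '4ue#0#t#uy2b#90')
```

['4ue', '0#t#uy2b', '90']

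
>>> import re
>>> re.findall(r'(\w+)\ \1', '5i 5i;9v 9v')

['5i', '9v']

`\1` is not a pattern — it's the concrete string captured by group 1, re-applied verbatim.
Matches: at [0:5] match '5i 5i', group 1 = '5i'; at [6:11] match '9v 9v', group 1 = '9v'.
Because there's exactly one group, `findall` drops the full match and keeps group 1 from each hit.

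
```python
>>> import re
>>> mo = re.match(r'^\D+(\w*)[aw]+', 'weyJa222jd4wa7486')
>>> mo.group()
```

Pattern: anchored at the start of the string; then one or more of a non-digit; then zero or more of a word character (captured); then one or more of one of [aw].
`re.match` only tries the pattern at the start of the string.
The match spans [0:13] → 'weyJa222jd4wa'.
Captured: group 1 = '222jd4w'.

'weyJa222jd4wa'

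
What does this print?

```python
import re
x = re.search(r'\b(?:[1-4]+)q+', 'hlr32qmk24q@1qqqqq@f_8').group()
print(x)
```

1qqqqq

The match spans [12:18] → '1qqqqq'.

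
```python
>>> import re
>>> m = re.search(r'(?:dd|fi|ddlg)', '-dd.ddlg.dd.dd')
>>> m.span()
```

(1, 3)

`search` walks the string left to right and returns the first match it finds.
The match spans [1:3] → 'dd'.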